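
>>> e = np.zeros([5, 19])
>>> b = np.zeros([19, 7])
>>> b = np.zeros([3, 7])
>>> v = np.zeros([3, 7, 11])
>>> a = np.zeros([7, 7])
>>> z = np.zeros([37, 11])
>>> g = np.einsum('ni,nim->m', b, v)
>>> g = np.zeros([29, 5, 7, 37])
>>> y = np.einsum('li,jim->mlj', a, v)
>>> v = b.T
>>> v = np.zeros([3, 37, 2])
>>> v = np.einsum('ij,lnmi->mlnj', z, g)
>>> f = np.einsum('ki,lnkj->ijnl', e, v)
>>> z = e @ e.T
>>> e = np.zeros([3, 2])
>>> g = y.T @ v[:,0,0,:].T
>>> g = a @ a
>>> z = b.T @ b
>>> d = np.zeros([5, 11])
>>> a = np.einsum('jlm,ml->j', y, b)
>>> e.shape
(3, 2)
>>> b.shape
(3, 7)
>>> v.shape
(7, 29, 5, 11)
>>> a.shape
(11,)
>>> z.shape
(7, 7)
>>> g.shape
(7, 7)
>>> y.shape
(11, 7, 3)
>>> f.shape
(19, 11, 29, 7)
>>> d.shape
(5, 11)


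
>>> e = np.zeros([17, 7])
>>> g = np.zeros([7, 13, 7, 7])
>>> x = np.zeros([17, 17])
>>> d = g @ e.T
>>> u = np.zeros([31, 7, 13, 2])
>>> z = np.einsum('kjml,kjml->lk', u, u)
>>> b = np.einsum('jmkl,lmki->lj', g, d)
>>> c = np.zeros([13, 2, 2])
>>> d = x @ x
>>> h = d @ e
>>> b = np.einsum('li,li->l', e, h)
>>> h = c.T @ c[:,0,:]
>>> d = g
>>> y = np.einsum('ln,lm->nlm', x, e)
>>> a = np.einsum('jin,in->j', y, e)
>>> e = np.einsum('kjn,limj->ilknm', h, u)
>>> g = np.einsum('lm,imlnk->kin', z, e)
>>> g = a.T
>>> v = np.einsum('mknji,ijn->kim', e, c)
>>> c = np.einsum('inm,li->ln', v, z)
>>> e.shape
(7, 31, 2, 2, 13)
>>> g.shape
(17,)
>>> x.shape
(17, 17)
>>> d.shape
(7, 13, 7, 7)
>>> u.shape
(31, 7, 13, 2)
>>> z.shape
(2, 31)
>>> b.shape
(17,)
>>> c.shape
(2, 13)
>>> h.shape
(2, 2, 2)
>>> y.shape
(17, 17, 7)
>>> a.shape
(17,)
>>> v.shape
(31, 13, 7)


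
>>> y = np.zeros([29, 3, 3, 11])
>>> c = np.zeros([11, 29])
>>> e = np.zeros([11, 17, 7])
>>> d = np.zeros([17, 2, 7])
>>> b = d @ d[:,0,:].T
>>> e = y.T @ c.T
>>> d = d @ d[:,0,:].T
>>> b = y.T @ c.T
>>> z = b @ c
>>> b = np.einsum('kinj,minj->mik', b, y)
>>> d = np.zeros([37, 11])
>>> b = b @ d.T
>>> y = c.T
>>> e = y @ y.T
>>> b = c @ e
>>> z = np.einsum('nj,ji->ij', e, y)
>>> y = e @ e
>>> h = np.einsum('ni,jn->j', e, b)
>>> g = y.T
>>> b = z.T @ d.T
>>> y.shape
(29, 29)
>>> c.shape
(11, 29)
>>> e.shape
(29, 29)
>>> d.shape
(37, 11)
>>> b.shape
(29, 37)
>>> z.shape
(11, 29)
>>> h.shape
(11,)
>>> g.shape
(29, 29)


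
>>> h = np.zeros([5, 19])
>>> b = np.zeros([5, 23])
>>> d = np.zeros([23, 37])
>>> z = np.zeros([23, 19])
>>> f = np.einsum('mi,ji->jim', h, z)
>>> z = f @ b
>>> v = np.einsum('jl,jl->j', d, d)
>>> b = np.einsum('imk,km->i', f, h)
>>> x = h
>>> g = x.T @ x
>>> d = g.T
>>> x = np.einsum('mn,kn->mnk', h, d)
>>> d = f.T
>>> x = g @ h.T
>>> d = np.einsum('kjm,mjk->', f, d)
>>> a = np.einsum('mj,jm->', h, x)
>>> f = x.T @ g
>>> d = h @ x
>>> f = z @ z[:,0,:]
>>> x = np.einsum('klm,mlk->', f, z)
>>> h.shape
(5, 19)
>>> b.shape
(23,)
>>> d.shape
(5, 5)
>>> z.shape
(23, 19, 23)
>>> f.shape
(23, 19, 23)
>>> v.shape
(23,)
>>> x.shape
()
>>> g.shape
(19, 19)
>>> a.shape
()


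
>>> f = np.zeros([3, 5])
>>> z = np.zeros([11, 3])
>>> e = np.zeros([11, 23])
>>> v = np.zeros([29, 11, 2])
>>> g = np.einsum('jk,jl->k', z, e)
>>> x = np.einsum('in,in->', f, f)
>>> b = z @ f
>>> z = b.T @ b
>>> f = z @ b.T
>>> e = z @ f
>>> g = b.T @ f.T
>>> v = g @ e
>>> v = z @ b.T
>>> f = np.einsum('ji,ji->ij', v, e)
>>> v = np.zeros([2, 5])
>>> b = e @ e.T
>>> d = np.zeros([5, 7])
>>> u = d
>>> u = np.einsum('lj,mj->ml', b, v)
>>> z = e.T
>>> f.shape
(11, 5)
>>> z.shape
(11, 5)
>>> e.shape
(5, 11)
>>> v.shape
(2, 5)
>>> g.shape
(5, 5)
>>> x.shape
()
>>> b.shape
(5, 5)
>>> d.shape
(5, 7)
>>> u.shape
(2, 5)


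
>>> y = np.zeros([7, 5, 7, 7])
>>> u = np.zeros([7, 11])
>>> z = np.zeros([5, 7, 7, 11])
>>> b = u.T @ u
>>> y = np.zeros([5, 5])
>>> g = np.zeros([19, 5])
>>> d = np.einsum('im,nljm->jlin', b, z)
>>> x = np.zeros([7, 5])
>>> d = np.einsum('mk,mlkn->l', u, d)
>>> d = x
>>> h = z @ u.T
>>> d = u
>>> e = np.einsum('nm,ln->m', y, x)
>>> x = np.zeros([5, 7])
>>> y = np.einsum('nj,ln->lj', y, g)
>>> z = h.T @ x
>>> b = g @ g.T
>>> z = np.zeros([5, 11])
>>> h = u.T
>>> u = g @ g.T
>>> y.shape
(19, 5)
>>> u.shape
(19, 19)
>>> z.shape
(5, 11)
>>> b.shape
(19, 19)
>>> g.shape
(19, 5)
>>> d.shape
(7, 11)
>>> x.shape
(5, 7)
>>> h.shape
(11, 7)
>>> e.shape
(5,)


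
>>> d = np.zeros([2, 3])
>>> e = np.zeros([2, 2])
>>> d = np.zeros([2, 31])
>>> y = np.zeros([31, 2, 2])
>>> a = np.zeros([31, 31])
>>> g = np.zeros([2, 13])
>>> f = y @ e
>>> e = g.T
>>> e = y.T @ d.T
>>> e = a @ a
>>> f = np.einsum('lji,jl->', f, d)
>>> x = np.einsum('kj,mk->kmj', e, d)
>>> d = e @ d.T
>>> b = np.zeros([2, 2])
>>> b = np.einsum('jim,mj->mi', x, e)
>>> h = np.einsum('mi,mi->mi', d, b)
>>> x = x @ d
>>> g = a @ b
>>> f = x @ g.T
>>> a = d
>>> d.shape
(31, 2)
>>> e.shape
(31, 31)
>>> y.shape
(31, 2, 2)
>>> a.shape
(31, 2)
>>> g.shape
(31, 2)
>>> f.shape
(31, 2, 31)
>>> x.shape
(31, 2, 2)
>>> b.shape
(31, 2)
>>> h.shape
(31, 2)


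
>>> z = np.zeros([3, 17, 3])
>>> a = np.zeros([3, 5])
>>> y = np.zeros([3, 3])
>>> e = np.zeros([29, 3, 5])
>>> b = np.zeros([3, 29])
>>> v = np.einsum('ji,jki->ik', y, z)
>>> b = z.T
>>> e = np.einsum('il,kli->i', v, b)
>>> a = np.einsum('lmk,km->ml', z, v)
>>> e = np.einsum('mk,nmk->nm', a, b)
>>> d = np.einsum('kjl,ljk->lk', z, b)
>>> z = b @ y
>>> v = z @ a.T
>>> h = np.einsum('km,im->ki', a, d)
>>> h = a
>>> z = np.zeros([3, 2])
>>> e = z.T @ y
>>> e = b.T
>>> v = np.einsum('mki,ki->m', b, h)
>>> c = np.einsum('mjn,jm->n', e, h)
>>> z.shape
(3, 2)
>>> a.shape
(17, 3)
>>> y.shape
(3, 3)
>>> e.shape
(3, 17, 3)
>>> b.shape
(3, 17, 3)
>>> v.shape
(3,)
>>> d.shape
(3, 3)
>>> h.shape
(17, 3)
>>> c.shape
(3,)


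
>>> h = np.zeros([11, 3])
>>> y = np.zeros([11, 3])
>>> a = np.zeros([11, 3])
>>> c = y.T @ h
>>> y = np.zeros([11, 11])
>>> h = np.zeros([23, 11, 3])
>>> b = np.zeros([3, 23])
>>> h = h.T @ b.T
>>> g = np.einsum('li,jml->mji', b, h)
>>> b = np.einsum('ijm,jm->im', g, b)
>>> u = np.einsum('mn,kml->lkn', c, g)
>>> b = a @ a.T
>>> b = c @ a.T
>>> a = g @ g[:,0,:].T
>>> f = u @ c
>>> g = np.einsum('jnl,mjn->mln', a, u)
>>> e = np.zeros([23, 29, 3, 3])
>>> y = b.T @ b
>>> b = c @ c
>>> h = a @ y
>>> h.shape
(11, 3, 11)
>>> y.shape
(11, 11)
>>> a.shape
(11, 3, 11)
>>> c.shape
(3, 3)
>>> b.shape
(3, 3)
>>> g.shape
(23, 11, 3)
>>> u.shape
(23, 11, 3)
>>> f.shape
(23, 11, 3)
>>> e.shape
(23, 29, 3, 3)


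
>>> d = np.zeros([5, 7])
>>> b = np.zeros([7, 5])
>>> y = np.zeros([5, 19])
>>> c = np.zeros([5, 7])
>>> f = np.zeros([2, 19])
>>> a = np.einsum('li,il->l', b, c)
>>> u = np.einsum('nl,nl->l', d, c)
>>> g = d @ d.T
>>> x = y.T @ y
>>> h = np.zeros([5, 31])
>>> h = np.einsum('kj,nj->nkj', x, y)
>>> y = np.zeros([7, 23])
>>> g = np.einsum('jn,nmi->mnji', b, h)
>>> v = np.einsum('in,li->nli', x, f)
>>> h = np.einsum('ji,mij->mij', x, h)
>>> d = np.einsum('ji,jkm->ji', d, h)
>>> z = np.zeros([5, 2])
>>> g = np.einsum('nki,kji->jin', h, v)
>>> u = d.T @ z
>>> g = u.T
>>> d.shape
(5, 7)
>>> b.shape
(7, 5)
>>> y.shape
(7, 23)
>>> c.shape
(5, 7)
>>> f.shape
(2, 19)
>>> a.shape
(7,)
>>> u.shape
(7, 2)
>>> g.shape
(2, 7)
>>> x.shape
(19, 19)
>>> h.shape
(5, 19, 19)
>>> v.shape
(19, 2, 19)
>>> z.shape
(5, 2)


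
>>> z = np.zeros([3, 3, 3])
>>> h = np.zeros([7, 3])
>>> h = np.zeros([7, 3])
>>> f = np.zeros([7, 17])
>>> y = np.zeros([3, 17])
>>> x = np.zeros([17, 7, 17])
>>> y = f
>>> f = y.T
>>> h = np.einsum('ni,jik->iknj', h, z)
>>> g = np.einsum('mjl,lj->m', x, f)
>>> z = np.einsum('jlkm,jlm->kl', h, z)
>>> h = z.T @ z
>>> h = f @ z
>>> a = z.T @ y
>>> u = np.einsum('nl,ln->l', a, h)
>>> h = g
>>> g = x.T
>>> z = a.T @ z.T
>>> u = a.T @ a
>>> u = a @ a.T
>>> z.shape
(17, 7)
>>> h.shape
(17,)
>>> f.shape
(17, 7)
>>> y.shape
(7, 17)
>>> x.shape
(17, 7, 17)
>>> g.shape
(17, 7, 17)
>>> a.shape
(3, 17)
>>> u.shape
(3, 3)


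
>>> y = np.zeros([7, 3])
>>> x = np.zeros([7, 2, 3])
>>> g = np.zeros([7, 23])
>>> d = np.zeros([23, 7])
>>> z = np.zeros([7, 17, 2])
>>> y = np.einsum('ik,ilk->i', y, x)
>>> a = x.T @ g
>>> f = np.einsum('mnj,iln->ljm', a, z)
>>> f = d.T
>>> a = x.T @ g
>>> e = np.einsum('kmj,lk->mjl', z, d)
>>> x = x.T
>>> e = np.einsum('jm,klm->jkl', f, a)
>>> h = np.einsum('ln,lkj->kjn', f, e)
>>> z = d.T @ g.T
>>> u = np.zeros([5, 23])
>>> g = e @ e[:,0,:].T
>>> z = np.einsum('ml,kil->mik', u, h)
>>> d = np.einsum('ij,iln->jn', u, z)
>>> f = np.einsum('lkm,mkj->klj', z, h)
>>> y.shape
(7,)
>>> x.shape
(3, 2, 7)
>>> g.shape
(7, 3, 7)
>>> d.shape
(23, 3)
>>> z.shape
(5, 2, 3)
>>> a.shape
(3, 2, 23)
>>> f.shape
(2, 5, 23)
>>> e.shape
(7, 3, 2)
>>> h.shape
(3, 2, 23)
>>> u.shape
(5, 23)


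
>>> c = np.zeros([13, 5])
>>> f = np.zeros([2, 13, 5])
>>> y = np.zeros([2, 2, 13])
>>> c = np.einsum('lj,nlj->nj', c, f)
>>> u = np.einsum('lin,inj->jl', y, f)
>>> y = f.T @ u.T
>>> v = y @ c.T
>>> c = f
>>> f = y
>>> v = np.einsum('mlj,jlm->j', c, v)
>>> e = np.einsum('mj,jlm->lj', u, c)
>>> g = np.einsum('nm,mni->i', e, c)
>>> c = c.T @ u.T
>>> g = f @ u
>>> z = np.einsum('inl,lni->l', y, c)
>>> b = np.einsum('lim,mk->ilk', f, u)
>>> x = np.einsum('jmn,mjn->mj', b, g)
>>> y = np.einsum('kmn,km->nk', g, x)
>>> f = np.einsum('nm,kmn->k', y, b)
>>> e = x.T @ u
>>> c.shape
(5, 13, 5)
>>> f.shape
(13,)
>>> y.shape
(2, 5)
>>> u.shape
(5, 2)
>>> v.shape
(5,)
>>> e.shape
(13, 2)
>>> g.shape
(5, 13, 2)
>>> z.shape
(5,)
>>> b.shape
(13, 5, 2)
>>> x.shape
(5, 13)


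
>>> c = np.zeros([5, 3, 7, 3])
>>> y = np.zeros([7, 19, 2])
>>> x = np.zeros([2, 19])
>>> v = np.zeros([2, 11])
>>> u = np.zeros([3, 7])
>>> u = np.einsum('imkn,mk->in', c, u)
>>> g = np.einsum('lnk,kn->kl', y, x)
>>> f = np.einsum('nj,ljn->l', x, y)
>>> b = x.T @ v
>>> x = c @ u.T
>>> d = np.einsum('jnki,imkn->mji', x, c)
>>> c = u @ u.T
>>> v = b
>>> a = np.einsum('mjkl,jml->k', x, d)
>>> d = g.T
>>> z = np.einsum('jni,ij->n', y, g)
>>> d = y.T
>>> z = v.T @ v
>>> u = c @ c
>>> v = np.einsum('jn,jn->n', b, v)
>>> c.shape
(5, 5)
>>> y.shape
(7, 19, 2)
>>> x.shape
(5, 3, 7, 5)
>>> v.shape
(11,)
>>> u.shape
(5, 5)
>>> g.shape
(2, 7)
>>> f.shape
(7,)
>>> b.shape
(19, 11)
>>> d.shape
(2, 19, 7)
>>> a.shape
(7,)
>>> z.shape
(11, 11)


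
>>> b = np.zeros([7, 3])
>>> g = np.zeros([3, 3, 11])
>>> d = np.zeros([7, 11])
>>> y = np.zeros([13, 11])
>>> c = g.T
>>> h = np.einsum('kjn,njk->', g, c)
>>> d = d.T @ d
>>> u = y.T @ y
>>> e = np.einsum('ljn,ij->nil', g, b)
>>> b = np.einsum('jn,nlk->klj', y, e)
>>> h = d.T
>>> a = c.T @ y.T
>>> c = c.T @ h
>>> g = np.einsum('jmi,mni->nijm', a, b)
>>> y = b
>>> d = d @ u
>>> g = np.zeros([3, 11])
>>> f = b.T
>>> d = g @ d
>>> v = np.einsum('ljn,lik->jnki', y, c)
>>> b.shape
(3, 7, 13)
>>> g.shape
(3, 11)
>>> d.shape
(3, 11)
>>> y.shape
(3, 7, 13)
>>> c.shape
(3, 3, 11)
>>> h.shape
(11, 11)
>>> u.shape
(11, 11)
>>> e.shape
(11, 7, 3)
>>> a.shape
(3, 3, 13)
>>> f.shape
(13, 7, 3)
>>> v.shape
(7, 13, 11, 3)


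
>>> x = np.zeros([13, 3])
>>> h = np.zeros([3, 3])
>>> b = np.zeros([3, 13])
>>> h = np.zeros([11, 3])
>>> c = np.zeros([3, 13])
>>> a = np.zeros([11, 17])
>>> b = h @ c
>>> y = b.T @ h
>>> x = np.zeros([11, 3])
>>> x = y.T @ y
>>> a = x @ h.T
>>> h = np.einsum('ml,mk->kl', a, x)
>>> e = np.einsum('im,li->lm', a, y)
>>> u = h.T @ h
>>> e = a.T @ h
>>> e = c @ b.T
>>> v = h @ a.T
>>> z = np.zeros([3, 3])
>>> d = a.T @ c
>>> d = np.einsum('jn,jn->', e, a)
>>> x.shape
(3, 3)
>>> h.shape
(3, 11)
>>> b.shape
(11, 13)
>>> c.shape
(3, 13)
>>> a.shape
(3, 11)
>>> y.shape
(13, 3)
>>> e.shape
(3, 11)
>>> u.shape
(11, 11)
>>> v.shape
(3, 3)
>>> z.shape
(3, 3)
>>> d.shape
()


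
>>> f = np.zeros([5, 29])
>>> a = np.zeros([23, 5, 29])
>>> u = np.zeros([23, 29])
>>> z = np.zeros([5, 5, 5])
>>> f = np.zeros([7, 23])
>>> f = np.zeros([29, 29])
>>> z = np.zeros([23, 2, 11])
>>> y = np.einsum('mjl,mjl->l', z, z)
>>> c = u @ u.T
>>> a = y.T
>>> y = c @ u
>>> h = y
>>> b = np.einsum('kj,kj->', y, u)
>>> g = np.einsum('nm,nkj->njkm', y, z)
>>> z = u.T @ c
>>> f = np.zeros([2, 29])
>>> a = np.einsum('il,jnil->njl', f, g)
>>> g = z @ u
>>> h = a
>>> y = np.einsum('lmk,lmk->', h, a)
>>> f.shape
(2, 29)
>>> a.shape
(11, 23, 29)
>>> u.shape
(23, 29)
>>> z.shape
(29, 23)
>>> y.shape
()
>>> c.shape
(23, 23)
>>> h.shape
(11, 23, 29)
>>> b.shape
()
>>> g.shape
(29, 29)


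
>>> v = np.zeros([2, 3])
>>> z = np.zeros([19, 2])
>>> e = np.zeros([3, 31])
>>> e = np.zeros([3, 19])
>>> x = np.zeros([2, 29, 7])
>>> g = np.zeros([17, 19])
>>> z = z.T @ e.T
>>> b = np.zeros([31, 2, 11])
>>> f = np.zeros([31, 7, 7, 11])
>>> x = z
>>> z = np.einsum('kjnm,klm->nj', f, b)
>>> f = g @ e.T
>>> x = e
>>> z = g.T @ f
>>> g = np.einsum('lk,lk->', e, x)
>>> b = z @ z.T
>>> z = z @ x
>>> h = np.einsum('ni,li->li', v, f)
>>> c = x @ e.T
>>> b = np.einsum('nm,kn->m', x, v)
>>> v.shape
(2, 3)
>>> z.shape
(19, 19)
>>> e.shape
(3, 19)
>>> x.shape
(3, 19)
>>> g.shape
()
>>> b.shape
(19,)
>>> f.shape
(17, 3)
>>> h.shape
(17, 3)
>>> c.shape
(3, 3)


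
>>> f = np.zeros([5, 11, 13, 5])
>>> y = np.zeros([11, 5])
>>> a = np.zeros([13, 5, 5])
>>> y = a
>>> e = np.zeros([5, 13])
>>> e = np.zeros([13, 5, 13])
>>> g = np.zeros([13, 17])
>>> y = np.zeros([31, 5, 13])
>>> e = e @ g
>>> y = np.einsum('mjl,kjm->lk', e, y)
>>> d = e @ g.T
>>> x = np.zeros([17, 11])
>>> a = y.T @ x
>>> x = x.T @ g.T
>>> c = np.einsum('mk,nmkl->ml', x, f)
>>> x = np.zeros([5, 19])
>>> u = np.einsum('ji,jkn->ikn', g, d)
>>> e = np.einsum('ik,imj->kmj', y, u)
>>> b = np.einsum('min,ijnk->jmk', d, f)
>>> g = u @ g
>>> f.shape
(5, 11, 13, 5)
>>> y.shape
(17, 31)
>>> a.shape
(31, 11)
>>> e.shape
(31, 5, 13)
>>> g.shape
(17, 5, 17)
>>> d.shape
(13, 5, 13)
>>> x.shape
(5, 19)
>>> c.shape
(11, 5)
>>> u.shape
(17, 5, 13)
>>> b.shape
(11, 13, 5)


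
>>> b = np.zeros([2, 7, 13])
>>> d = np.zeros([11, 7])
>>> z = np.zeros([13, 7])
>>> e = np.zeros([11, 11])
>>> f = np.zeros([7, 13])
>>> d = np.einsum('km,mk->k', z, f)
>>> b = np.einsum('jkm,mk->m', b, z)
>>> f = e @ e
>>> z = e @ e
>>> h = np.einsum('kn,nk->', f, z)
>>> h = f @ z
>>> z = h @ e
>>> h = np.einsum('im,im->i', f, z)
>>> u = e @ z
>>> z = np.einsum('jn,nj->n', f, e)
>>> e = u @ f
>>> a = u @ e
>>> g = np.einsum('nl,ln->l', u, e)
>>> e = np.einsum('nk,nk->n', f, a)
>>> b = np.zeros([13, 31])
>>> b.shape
(13, 31)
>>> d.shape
(13,)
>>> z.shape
(11,)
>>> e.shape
(11,)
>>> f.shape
(11, 11)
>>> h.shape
(11,)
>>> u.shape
(11, 11)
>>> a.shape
(11, 11)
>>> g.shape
(11,)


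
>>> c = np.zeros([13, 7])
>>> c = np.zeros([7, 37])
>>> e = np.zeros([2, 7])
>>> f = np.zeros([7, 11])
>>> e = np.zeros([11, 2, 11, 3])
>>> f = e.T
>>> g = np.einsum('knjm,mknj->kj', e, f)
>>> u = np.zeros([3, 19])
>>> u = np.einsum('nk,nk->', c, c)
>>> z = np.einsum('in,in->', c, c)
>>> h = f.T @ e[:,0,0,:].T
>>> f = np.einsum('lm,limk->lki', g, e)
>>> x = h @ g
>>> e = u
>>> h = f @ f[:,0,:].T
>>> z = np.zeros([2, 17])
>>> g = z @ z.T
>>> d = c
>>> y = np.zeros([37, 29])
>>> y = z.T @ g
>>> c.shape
(7, 37)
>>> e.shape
()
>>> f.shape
(11, 3, 2)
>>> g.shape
(2, 2)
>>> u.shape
()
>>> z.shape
(2, 17)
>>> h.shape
(11, 3, 11)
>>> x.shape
(11, 2, 11, 11)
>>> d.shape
(7, 37)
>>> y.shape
(17, 2)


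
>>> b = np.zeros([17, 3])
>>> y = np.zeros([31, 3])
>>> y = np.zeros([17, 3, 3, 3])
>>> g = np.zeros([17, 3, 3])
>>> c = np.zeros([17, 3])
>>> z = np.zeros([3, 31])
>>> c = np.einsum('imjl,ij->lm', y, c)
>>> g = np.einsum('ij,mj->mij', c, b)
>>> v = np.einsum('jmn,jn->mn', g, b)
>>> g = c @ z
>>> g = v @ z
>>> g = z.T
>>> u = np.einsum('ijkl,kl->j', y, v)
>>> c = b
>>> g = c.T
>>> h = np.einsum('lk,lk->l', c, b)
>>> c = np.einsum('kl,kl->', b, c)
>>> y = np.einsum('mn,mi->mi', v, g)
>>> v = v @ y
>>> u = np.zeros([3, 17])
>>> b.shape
(17, 3)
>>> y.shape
(3, 17)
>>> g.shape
(3, 17)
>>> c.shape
()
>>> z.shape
(3, 31)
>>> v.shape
(3, 17)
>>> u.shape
(3, 17)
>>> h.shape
(17,)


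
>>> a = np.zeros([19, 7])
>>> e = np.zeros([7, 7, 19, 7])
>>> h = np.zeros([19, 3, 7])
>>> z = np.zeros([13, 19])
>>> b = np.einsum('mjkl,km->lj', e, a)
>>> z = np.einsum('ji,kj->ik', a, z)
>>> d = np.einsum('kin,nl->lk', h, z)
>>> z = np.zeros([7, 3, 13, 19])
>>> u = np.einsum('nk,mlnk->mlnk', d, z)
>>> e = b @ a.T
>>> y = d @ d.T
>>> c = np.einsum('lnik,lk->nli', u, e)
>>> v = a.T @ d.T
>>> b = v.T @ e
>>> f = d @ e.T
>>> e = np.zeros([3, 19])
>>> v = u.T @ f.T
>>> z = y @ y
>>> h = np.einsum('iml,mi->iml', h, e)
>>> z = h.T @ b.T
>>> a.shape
(19, 7)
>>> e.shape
(3, 19)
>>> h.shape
(19, 3, 7)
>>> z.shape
(7, 3, 13)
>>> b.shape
(13, 19)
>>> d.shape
(13, 19)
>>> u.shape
(7, 3, 13, 19)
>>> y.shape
(13, 13)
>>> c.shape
(3, 7, 13)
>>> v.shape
(19, 13, 3, 13)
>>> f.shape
(13, 7)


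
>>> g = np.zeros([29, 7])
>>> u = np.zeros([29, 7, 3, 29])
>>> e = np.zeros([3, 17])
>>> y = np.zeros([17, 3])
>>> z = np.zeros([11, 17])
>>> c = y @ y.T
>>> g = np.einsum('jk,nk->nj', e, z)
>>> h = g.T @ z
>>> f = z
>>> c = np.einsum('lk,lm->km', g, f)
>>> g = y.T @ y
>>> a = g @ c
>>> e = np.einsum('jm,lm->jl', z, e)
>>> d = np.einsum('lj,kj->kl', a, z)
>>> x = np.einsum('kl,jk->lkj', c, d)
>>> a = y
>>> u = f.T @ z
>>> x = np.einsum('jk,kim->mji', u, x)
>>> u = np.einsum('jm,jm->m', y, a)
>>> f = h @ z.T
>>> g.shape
(3, 3)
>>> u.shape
(3,)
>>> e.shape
(11, 3)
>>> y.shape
(17, 3)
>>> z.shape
(11, 17)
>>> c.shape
(3, 17)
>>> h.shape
(3, 17)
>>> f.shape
(3, 11)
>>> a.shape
(17, 3)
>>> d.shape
(11, 3)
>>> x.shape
(11, 17, 3)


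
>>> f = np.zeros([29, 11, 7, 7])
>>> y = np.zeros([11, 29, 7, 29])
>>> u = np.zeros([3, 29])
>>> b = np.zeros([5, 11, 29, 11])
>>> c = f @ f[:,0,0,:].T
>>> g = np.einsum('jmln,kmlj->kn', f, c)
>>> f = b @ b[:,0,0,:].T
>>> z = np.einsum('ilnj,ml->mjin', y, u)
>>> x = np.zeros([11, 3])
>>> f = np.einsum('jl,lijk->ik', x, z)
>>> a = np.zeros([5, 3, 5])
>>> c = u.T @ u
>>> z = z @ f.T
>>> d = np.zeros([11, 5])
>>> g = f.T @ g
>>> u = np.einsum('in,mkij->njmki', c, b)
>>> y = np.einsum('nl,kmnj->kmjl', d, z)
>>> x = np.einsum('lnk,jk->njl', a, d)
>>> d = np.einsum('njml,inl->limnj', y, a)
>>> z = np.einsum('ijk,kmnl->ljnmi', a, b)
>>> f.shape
(29, 7)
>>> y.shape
(3, 29, 29, 5)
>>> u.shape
(29, 11, 5, 11, 29)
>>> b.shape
(5, 11, 29, 11)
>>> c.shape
(29, 29)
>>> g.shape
(7, 7)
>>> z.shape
(11, 3, 29, 11, 5)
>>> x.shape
(3, 11, 5)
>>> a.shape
(5, 3, 5)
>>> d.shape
(5, 5, 29, 3, 29)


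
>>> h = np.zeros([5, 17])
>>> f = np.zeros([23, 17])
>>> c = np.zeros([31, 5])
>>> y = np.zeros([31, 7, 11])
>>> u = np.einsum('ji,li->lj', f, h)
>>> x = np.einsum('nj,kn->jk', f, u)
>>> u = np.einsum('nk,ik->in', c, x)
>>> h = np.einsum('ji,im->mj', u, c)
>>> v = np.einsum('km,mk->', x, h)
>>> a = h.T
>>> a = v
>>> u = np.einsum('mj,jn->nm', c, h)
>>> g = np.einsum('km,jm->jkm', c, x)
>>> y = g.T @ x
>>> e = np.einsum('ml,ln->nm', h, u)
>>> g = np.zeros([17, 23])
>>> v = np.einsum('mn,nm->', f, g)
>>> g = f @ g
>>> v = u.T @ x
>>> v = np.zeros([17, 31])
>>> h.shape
(5, 17)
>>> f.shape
(23, 17)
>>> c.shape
(31, 5)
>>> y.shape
(5, 31, 5)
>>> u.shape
(17, 31)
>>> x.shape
(17, 5)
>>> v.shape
(17, 31)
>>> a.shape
()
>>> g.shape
(23, 23)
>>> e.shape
(31, 5)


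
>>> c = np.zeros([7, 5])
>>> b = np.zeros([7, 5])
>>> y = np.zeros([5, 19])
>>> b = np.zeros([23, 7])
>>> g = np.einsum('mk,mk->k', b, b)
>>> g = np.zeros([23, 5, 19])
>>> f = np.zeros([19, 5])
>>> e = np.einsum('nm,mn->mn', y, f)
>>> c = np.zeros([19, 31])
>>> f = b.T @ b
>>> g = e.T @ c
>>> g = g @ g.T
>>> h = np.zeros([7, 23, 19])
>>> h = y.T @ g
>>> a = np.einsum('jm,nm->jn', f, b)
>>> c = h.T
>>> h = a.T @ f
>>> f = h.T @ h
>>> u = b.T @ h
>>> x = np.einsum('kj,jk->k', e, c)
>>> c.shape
(5, 19)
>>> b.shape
(23, 7)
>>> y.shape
(5, 19)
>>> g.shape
(5, 5)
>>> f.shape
(7, 7)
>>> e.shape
(19, 5)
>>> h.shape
(23, 7)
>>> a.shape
(7, 23)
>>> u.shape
(7, 7)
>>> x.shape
(19,)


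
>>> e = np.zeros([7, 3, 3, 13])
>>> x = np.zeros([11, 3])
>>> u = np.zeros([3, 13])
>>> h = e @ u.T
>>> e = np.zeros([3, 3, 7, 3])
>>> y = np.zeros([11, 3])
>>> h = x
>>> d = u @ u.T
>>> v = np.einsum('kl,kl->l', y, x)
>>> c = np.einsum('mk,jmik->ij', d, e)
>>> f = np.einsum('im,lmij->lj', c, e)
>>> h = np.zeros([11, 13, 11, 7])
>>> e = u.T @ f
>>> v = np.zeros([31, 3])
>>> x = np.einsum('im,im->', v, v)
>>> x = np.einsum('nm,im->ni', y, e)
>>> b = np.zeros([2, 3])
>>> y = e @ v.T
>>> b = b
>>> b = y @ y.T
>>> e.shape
(13, 3)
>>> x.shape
(11, 13)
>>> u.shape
(3, 13)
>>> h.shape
(11, 13, 11, 7)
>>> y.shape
(13, 31)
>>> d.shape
(3, 3)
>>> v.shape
(31, 3)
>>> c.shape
(7, 3)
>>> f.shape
(3, 3)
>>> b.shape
(13, 13)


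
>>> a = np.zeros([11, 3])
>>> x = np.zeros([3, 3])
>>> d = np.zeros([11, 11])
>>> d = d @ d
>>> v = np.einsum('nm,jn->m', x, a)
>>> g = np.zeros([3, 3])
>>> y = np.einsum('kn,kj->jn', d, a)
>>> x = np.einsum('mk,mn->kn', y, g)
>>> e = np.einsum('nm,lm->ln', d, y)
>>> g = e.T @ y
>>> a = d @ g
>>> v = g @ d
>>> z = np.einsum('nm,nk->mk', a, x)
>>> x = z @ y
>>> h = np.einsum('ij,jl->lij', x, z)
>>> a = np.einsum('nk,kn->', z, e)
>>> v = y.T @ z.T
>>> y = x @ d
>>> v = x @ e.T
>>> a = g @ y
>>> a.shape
(11, 11)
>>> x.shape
(11, 11)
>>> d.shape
(11, 11)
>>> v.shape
(11, 3)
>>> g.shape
(11, 11)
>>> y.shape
(11, 11)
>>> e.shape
(3, 11)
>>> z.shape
(11, 3)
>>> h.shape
(3, 11, 11)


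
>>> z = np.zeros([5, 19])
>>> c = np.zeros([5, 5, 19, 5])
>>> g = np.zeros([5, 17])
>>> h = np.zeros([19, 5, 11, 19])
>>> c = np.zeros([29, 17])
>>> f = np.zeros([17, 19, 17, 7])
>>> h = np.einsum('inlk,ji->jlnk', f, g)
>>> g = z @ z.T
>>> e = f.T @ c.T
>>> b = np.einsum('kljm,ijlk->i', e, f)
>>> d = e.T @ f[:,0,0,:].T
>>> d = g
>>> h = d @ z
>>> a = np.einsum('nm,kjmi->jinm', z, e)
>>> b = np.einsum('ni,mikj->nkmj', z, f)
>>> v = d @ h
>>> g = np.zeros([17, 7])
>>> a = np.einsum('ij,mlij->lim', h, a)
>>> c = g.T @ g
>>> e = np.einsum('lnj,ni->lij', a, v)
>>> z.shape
(5, 19)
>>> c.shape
(7, 7)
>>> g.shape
(17, 7)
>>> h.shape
(5, 19)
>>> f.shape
(17, 19, 17, 7)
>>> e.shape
(29, 19, 17)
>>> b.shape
(5, 17, 17, 7)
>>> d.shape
(5, 5)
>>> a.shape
(29, 5, 17)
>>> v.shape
(5, 19)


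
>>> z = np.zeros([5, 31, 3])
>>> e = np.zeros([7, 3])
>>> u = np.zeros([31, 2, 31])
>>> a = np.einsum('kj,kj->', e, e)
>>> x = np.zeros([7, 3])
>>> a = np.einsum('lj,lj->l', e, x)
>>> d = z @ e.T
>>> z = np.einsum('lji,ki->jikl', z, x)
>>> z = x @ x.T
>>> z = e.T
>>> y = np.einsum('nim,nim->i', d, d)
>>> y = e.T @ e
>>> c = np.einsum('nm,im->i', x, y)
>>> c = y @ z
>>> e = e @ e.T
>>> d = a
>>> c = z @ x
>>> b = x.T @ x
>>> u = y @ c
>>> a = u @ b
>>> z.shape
(3, 7)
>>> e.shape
(7, 7)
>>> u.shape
(3, 3)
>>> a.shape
(3, 3)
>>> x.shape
(7, 3)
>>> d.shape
(7,)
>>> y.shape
(3, 3)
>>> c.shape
(3, 3)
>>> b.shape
(3, 3)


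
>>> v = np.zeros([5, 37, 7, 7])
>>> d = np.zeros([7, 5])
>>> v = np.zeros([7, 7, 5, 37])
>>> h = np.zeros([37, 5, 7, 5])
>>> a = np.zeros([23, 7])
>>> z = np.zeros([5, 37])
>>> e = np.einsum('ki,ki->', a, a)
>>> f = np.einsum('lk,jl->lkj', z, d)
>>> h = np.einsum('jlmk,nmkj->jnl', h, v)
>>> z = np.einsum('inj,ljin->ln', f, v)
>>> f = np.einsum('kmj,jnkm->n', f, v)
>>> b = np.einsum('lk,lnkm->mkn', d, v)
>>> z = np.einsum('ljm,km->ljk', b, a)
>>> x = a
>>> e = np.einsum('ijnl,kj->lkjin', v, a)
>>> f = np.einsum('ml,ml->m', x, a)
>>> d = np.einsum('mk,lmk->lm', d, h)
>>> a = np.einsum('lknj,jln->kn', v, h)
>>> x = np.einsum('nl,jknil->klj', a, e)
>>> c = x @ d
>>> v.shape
(7, 7, 5, 37)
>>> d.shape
(37, 7)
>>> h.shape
(37, 7, 5)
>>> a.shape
(7, 5)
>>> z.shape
(37, 5, 23)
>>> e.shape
(37, 23, 7, 7, 5)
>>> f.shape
(23,)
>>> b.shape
(37, 5, 7)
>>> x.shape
(23, 5, 37)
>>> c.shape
(23, 5, 7)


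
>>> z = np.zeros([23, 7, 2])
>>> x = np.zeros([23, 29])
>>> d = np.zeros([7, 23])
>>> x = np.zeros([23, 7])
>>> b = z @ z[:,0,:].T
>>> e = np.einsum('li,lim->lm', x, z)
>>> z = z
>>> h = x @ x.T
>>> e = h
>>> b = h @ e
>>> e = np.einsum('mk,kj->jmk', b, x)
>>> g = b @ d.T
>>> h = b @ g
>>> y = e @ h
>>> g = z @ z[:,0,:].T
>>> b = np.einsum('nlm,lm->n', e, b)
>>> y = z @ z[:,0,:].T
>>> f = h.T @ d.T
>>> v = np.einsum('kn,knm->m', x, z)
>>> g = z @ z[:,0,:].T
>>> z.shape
(23, 7, 2)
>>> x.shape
(23, 7)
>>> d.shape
(7, 23)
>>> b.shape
(7,)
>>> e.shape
(7, 23, 23)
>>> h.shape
(23, 7)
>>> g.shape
(23, 7, 23)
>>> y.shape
(23, 7, 23)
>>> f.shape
(7, 7)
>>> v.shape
(2,)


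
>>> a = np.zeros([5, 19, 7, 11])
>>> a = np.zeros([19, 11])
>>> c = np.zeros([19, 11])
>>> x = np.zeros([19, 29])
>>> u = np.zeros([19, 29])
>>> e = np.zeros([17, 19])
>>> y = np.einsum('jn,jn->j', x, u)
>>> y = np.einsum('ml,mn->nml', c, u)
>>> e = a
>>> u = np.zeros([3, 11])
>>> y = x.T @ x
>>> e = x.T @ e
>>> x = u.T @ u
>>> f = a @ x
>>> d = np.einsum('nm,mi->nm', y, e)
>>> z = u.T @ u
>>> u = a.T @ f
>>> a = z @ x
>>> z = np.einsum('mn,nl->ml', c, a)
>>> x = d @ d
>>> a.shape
(11, 11)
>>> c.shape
(19, 11)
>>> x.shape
(29, 29)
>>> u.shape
(11, 11)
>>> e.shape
(29, 11)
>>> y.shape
(29, 29)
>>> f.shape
(19, 11)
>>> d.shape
(29, 29)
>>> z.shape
(19, 11)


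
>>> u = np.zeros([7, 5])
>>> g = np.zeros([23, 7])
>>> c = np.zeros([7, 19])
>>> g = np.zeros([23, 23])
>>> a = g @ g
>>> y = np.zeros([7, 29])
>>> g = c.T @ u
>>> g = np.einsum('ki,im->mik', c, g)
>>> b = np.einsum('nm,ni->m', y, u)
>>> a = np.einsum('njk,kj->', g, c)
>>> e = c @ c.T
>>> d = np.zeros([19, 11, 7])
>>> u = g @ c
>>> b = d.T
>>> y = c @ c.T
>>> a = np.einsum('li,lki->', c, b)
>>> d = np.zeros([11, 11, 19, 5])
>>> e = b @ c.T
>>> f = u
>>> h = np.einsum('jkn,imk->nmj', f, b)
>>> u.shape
(5, 19, 19)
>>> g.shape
(5, 19, 7)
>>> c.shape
(7, 19)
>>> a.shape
()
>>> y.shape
(7, 7)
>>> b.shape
(7, 11, 19)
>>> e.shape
(7, 11, 7)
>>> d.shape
(11, 11, 19, 5)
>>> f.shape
(5, 19, 19)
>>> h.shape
(19, 11, 5)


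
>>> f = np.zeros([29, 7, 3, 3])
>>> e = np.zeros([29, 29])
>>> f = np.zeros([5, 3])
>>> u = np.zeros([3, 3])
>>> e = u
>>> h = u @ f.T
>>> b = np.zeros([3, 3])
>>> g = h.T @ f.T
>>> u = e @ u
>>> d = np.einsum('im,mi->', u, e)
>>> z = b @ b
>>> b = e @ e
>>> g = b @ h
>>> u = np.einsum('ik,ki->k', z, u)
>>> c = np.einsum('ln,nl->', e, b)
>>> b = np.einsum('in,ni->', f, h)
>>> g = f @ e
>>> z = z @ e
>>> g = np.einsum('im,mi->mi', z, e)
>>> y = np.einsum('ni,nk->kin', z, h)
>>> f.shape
(5, 3)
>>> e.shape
(3, 3)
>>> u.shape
(3,)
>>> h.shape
(3, 5)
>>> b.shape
()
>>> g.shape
(3, 3)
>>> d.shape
()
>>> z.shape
(3, 3)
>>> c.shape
()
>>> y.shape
(5, 3, 3)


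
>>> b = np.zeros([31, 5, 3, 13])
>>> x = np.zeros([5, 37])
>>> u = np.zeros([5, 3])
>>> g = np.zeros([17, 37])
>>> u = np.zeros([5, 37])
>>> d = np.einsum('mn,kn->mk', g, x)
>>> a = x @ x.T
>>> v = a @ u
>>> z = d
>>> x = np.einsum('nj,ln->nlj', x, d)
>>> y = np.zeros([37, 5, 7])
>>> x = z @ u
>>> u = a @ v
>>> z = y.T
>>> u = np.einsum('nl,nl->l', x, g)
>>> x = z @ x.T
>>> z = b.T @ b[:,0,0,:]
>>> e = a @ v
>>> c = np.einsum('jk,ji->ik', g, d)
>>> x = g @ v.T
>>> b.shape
(31, 5, 3, 13)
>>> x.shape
(17, 5)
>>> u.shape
(37,)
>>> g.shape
(17, 37)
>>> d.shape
(17, 5)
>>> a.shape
(5, 5)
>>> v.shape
(5, 37)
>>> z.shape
(13, 3, 5, 13)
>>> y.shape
(37, 5, 7)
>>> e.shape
(5, 37)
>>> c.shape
(5, 37)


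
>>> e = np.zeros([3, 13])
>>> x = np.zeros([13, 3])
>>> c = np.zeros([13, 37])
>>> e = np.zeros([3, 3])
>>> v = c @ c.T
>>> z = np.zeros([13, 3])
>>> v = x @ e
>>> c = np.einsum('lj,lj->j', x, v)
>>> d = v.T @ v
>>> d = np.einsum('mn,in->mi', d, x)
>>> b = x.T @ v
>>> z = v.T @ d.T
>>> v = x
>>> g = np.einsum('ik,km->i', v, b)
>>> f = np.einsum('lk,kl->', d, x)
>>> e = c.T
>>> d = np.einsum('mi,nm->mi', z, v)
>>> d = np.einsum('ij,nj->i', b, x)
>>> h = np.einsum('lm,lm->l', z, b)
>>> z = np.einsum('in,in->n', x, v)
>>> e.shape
(3,)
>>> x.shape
(13, 3)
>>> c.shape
(3,)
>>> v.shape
(13, 3)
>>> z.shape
(3,)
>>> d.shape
(3,)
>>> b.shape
(3, 3)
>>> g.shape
(13,)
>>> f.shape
()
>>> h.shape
(3,)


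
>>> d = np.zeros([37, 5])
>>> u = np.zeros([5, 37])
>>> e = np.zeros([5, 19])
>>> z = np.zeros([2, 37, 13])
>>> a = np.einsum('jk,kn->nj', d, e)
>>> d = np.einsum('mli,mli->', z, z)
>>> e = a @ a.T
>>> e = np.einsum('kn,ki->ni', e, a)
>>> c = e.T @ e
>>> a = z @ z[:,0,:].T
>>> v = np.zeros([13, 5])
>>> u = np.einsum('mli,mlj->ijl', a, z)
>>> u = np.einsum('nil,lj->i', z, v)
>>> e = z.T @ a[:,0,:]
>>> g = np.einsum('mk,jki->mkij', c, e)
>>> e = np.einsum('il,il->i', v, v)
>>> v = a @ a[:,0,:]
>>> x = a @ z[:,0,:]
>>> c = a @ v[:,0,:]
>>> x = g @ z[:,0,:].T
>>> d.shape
()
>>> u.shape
(37,)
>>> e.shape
(13,)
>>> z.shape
(2, 37, 13)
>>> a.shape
(2, 37, 2)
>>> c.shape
(2, 37, 2)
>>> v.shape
(2, 37, 2)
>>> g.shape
(37, 37, 2, 13)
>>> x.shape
(37, 37, 2, 2)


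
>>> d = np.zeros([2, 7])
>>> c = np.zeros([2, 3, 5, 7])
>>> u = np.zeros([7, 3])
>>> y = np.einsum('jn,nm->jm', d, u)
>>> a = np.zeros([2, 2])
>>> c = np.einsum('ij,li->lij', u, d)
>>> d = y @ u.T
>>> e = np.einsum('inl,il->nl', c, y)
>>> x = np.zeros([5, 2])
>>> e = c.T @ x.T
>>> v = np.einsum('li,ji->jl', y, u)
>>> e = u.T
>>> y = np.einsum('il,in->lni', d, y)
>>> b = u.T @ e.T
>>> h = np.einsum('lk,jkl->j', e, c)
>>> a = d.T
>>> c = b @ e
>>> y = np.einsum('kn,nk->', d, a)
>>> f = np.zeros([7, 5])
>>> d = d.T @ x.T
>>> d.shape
(7, 5)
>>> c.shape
(3, 7)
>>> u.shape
(7, 3)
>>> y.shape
()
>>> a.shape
(7, 2)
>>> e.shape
(3, 7)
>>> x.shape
(5, 2)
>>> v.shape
(7, 2)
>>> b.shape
(3, 3)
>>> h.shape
(2,)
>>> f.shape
(7, 5)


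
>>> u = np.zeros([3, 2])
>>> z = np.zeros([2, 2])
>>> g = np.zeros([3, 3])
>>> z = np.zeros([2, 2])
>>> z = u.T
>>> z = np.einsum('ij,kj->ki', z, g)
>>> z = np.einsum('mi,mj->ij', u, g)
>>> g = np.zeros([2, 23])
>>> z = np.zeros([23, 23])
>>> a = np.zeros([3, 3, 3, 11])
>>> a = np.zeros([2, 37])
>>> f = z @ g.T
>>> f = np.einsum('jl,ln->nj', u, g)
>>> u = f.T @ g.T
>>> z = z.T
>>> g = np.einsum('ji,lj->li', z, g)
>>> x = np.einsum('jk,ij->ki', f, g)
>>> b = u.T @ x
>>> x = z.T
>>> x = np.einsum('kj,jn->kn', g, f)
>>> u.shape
(3, 2)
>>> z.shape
(23, 23)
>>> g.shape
(2, 23)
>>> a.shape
(2, 37)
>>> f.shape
(23, 3)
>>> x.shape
(2, 3)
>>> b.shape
(2, 2)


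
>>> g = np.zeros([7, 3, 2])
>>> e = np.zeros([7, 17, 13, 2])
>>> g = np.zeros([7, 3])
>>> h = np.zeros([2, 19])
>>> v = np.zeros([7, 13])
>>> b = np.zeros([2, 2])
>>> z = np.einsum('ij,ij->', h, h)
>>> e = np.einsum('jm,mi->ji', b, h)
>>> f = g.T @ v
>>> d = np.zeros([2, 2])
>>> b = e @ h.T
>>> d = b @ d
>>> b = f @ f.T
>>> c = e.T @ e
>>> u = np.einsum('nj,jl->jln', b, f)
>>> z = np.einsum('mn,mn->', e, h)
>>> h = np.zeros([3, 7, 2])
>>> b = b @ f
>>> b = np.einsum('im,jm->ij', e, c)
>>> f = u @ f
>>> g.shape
(7, 3)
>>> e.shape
(2, 19)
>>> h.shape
(3, 7, 2)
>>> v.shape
(7, 13)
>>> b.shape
(2, 19)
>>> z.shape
()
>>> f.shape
(3, 13, 13)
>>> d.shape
(2, 2)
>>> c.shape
(19, 19)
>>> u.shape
(3, 13, 3)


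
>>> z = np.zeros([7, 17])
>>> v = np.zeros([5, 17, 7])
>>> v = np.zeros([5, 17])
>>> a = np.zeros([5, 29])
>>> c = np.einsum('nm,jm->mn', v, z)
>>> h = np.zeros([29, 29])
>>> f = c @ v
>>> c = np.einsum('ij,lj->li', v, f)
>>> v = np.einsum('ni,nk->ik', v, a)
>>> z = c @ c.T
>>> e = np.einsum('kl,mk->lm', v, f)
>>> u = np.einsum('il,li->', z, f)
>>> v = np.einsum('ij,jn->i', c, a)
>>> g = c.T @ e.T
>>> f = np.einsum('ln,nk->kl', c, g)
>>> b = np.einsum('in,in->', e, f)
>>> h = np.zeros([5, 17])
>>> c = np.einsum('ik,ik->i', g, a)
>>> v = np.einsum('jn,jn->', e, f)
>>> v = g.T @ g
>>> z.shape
(17, 17)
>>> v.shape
(29, 29)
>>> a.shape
(5, 29)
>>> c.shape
(5,)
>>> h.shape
(5, 17)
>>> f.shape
(29, 17)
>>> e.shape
(29, 17)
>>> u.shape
()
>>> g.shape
(5, 29)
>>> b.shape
()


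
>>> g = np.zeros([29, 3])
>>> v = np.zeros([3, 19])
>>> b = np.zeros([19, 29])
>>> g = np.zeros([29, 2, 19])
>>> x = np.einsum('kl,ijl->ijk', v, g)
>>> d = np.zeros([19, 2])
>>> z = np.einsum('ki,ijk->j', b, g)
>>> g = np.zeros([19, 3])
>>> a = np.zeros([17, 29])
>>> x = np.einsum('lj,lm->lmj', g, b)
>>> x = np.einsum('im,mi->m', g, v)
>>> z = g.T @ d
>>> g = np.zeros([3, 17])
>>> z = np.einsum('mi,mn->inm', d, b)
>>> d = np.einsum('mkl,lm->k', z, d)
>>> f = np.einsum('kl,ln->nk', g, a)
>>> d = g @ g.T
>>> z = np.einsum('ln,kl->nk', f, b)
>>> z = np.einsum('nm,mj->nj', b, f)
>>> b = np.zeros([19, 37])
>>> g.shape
(3, 17)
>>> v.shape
(3, 19)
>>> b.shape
(19, 37)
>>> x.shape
(3,)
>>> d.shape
(3, 3)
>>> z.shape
(19, 3)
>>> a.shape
(17, 29)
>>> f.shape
(29, 3)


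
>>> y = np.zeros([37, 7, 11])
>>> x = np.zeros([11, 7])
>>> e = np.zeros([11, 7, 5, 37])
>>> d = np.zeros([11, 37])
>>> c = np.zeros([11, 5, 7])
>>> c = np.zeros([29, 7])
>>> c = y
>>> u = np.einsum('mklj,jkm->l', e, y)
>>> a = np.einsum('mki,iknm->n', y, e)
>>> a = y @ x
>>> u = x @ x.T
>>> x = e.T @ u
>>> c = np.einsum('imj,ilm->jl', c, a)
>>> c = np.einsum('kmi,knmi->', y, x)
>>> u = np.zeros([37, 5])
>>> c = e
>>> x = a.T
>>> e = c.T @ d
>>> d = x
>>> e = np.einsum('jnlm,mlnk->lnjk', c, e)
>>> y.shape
(37, 7, 11)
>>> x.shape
(7, 7, 37)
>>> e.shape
(5, 7, 11, 37)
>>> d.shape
(7, 7, 37)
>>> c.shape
(11, 7, 5, 37)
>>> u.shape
(37, 5)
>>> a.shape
(37, 7, 7)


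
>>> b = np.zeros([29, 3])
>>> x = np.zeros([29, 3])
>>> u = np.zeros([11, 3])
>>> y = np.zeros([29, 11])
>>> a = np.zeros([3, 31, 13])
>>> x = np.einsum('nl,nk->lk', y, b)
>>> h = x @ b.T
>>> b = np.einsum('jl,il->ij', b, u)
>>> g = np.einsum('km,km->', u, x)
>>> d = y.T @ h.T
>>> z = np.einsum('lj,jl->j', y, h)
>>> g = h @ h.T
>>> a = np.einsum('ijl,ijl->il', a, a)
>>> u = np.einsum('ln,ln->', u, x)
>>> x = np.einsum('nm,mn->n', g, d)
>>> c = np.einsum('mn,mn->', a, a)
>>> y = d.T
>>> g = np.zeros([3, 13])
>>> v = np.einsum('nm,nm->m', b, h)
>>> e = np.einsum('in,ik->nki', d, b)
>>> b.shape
(11, 29)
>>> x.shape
(11,)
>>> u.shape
()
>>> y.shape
(11, 11)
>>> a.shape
(3, 13)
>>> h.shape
(11, 29)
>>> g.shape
(3, 13)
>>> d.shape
(11, 11)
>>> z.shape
(11,)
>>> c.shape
()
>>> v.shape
(29,)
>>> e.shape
(11, 29, 11)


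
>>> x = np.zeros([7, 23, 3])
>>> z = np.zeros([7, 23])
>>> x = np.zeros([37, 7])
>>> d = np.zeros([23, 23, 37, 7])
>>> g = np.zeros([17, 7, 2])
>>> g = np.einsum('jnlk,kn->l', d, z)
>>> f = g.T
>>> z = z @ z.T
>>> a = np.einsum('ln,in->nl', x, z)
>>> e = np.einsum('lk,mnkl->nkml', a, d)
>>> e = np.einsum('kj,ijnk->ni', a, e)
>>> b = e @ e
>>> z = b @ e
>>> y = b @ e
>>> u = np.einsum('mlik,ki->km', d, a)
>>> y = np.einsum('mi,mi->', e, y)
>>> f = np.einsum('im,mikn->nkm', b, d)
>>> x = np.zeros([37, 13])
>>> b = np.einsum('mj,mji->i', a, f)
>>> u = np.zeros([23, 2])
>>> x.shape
(37, 13)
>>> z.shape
(23, 23)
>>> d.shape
(23, 23, 37, 7)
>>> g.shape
(37,)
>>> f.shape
(7, 37, 23)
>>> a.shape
(7, 37)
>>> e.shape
(23, 23)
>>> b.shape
(23,)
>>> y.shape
()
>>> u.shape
(23, 2)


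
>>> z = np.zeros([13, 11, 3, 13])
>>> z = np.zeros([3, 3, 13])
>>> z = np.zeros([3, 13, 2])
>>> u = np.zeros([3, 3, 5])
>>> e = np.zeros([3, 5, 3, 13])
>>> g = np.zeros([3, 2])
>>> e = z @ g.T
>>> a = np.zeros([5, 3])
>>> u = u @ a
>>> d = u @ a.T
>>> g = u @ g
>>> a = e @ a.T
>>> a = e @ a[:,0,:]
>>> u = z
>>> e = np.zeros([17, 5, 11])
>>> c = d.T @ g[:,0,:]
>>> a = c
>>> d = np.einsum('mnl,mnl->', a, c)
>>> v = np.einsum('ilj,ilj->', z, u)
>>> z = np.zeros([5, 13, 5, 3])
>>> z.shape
(5, 13, 5, 3)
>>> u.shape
(3, 13, 2)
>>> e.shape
(17, 5, 11)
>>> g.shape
(3, 3, 2)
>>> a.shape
(5, 3, 2)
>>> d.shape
()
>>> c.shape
(5, 3, 2)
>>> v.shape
()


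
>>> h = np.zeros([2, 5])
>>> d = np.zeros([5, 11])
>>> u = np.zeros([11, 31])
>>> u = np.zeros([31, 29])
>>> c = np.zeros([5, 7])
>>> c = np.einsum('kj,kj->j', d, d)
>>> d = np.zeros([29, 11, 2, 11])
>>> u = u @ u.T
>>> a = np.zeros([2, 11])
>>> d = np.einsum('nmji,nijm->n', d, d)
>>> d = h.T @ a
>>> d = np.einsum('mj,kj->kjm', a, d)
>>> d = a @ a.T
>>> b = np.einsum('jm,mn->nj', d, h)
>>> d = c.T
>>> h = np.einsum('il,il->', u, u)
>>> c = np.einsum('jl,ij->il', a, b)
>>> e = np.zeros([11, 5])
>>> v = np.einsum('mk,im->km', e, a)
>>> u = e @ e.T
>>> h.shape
()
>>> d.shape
(11,)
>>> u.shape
(11, 11)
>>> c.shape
(5, 11)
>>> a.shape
(2, 11)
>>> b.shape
(5, 2)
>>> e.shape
(11, 5)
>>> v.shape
(5, 11)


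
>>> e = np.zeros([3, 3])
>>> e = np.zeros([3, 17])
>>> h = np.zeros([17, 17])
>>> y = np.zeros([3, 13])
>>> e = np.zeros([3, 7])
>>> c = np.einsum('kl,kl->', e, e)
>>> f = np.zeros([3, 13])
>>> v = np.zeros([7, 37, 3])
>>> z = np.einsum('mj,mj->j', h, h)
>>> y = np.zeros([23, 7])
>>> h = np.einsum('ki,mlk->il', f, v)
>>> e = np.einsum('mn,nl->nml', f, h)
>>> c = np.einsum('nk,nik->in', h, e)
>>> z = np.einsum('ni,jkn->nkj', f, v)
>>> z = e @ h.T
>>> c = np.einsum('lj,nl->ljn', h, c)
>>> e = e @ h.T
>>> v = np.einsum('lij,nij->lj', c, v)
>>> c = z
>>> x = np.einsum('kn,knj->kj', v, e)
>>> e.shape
(13, 3, 13)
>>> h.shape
(13, 37)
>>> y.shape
(23, 7)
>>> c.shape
(13, 3, 13)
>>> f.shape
(3, 13)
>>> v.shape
(13, 3)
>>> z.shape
(13, 3, 13)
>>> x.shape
(13, 13)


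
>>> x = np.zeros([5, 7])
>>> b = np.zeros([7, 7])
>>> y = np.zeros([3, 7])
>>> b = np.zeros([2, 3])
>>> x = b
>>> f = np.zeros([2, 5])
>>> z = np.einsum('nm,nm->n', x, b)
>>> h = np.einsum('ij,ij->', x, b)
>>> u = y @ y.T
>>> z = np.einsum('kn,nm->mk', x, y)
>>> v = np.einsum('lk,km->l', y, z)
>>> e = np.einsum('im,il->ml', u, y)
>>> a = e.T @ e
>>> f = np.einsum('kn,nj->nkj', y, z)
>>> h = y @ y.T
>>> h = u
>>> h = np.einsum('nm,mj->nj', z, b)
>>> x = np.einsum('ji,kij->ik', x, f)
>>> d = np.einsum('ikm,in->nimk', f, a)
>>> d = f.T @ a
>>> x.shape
(3, 7)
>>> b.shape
(2, 3)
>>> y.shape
(3, 7)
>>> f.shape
(7, 3, 2)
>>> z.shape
(7, 2)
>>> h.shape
(7, 3)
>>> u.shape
(3, 3)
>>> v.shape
(3,)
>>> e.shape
(3, 7)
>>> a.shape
(7, 7)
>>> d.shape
(2, 3, 7)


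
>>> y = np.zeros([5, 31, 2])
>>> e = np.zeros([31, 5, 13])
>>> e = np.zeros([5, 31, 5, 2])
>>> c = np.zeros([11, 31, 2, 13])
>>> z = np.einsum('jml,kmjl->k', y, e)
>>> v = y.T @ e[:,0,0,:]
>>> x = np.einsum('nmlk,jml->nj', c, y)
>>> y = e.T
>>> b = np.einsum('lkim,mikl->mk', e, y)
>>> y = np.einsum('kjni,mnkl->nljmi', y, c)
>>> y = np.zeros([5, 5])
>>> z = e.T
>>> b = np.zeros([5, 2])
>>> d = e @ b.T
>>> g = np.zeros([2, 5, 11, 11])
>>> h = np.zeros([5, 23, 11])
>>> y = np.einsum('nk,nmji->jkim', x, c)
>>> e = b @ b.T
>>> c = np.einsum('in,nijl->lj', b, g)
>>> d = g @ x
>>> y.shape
(2, 5, 13, 31)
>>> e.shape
(5, 5)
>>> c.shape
(11, 11)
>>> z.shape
(2, 5, 31, 5)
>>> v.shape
(2, 31, 2)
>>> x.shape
(11, 5)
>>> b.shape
(5, 2)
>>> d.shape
(2, 5, 11, 5)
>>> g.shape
(2, 5, 11, 11)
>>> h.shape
(5, 23, 11)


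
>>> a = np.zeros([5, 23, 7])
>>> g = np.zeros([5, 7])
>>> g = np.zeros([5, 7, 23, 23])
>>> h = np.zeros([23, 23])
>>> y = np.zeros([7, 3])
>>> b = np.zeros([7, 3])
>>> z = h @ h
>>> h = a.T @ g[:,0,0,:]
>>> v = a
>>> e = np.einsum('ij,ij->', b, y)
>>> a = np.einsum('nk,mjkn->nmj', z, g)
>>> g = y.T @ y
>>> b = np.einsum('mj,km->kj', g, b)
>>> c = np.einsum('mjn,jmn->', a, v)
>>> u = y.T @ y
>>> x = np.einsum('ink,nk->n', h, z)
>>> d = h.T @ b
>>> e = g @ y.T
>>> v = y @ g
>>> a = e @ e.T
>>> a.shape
(3, 3)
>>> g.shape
(3, 3)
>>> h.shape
(7, 23, 23)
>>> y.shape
(7, 3)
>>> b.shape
(7, 3)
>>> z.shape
(23, 23)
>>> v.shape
(7, 3)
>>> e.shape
(3, 7)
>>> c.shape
()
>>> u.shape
(3, 3)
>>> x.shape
(23,)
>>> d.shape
(23, 23, 3)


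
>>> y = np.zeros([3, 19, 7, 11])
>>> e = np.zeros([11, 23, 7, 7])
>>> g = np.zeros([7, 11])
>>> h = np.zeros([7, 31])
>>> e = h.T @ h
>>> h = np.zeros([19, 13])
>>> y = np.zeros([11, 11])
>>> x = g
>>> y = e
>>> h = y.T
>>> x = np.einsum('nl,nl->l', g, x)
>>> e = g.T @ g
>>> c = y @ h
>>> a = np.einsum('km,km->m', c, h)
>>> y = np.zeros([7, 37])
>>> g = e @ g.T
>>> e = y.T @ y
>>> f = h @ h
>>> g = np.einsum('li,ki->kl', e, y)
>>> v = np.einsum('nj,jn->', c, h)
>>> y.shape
(7, 37)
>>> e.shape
(37, 37)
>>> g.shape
(7, 37)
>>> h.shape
(31, 31)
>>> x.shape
(11,)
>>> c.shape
(31, 31)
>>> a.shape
(31,)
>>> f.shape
(31, 31)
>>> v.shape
()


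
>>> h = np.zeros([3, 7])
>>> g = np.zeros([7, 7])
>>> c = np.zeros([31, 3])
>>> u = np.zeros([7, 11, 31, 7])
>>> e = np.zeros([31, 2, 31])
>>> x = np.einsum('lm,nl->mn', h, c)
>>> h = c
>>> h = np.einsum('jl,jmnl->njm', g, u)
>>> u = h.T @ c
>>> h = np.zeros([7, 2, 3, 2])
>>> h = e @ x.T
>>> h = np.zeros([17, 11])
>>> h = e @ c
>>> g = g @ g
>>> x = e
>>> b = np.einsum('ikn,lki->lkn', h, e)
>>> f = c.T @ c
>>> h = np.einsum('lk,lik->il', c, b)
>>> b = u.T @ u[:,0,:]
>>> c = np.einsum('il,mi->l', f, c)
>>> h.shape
(2, 31)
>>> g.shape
(7, 7)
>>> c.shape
(3,)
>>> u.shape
(11, 7, 3)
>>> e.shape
(31, 2, 31)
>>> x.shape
(31, 2, 31)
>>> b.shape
(3, 7, 3)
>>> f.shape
(3, 3)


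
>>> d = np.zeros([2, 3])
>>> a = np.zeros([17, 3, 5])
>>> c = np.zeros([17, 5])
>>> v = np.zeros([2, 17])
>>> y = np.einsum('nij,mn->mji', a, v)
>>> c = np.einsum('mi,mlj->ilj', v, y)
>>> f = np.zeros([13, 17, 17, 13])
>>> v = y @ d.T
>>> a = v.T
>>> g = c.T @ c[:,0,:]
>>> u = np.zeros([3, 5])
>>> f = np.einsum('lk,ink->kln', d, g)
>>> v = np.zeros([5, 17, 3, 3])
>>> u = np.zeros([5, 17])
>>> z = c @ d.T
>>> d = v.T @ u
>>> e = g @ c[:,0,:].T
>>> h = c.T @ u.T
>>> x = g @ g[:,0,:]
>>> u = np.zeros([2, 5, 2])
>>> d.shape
(3, 3, 17, 17)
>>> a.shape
(2, 5, 2)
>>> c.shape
(17, 5, 3)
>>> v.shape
(5, 17, 3, 3)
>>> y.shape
(2, 5, 3)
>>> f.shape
(3, 2, 5)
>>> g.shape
(3, 5, 3)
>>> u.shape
(2, 5, 2)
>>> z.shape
(17, 5, 2)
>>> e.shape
(3, 5, 17)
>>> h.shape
(3, 5, 5)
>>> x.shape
(3, 5, 3)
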